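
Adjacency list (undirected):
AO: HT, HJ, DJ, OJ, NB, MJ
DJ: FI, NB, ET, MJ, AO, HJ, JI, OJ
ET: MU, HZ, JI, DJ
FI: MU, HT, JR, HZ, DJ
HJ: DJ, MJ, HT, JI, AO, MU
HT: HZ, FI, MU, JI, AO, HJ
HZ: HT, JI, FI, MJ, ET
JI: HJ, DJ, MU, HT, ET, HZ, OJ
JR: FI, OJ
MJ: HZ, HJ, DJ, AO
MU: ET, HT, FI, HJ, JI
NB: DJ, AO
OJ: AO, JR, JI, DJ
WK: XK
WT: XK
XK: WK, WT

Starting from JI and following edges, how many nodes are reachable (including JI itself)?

BFS from JI visits: JI, HJ, DJ, MU, HT, ET, HZ, OJ, MJ, AO, FI, NB, JR
Reachable nodes: 13 of 16 total.

13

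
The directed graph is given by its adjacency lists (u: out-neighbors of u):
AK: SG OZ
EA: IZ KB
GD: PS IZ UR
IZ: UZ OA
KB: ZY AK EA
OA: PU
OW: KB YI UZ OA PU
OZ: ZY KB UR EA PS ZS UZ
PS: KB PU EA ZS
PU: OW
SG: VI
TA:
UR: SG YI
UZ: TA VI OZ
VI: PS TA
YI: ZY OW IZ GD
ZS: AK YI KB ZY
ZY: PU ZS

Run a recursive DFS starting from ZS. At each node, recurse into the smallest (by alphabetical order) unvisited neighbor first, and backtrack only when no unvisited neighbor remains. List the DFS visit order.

Visit ZS
ZS → AK
AK → OZ
OZ → EA
EA → IZ
IZ → OA
OA → PU
PU → OW
OW → KB
KB → ZY
OW → UZ
UZ → TA
UZ → VI
VI → PS
OW → YI
YI → GD
GD → UR
UR → SG

ZS → AK → OZ → EA → IZ → OA → PU → OW → KB → ZY → UZ → TA → VI → PS → YI → GD → UR → SG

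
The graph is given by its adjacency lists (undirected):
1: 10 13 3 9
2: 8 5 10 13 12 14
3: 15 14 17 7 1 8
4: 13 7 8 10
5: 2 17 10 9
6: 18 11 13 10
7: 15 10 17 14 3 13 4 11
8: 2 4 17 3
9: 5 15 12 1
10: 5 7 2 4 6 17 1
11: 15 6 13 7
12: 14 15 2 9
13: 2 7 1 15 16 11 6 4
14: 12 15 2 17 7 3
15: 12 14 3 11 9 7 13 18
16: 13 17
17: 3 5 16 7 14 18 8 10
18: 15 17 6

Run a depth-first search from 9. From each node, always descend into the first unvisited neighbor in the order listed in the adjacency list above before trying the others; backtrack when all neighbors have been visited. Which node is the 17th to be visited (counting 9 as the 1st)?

11

Visit 9
9 → 5
5 → 2
2 → 8
8 → 4
4 → 13
13 → 7
7 → 15
15 → 12
12 → 14
14 → 17
17 → 3
3 → 1
1 → 10
10 → 6
6 → 18
6 → 11
17 → 16

Visit order: 9, 5, 2, 8, 4, 13, 7, 15, 12, 14, 17, 3, 1, 10, 6, 18, 11, 16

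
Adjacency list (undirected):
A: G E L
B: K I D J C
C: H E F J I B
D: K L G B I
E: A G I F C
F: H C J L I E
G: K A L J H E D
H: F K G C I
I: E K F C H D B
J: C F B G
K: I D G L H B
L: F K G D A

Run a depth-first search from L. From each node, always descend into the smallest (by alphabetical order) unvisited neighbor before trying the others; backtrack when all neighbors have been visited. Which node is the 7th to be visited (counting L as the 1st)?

Visit L
L → A
A → E
E → C
C → B
B → D
D → G
G → H
H → F
F → I
I → K
F → J

Visit order: L, A, E, C, B, D, G, H, F, I, K, J

G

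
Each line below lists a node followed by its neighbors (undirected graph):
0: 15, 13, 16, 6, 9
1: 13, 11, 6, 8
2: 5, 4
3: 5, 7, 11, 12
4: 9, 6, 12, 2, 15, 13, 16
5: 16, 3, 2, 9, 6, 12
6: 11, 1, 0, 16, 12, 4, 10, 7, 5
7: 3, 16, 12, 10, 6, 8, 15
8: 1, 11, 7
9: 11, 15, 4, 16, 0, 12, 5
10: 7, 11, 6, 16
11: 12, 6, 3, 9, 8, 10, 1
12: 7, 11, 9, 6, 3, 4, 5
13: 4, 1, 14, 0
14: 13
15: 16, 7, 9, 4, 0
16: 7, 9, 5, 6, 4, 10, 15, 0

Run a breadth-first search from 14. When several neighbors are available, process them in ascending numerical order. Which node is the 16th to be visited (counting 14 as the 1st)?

10

Visit 14; enqueue 13 → queue [13]
Visit 13; enqueue 0, 1, 4 → queue [0, 1, 4]
Visit 0; enqueue 6, 9, 15, 16 → queue [1, 4, 6, 9, 15, 16]
Visit 1; enqueue 8, 11 → queue [4, 6, 9, 15, 16, 8, 11]
Visit 4; enqueue 2, 12 → queue [6, 9, 15, 16, 8, 11, 2, 12]
Visit 6; enqueue 5, 7, 10 → queue [9, 15, 16, 8, 11, 2, 12, 5, 7, 10]
Visit 9 → queue [15, 16, 8, 11, 2, 12, 5, 7, 10]
Visit 15 → queue [16, 8, 11, 2, 12, 5, 7, 10]
Visit 16 → queue [8, 11, 2, 12, 5, 7, 10]
Visit 8 → queue [11, 2, 12, 5, 7, 10]
Visit 11; enqueue 3 → queue [2, 12, 5, 7, 10, 3]
Visit 2 → queue [12, 5, 7, 10, 3]
Visit 12 → queue [5, 7, 10, 3]
Visit 5 → queue [7, 10, 3]
Visit 7 → queue [10, 3]
Visit 10 → queue [3]
Visit 3 → queue []

Visit order: 14, 13, 0, 1, 4, 6, 9, 15, 16, 8, 11, 2, 12, 5, 7, 10, 3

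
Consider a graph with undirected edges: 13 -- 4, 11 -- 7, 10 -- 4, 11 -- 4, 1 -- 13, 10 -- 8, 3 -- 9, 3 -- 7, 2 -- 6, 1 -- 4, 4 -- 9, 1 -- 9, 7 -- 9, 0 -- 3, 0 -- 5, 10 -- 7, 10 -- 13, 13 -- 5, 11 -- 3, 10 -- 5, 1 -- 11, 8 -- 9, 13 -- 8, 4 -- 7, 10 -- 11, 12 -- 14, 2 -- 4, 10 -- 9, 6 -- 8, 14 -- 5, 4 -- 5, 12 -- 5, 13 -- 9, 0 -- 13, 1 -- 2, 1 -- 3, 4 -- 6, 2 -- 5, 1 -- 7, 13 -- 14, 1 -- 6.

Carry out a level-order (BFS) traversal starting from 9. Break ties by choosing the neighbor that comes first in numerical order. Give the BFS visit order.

9 1 3 4 7 8 10 13 2 6 11 0 5 14 12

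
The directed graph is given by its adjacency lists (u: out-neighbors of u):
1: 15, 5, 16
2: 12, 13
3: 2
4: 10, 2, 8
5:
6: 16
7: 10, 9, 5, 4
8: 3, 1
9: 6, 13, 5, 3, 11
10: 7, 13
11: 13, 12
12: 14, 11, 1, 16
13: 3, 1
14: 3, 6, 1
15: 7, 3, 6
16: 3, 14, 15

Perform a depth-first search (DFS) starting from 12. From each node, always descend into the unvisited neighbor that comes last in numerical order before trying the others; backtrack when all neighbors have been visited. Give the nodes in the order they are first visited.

12 -> 16 -> 15 -> 7 -> 10 -> 13 -> 3 -> 2 -> 1 -> 5 -> 9 -> 11 -> 6 -> 4 -> 8 -> 14

Visit 12
12 → 16
16 → 15
15 → 7
7 → 10
10 → 13
13 → 3
3 → 2
13 → 1
1 → 5
7 → 9
9 → 11
9 → 6
7 → 4
4 → 8
16 → 14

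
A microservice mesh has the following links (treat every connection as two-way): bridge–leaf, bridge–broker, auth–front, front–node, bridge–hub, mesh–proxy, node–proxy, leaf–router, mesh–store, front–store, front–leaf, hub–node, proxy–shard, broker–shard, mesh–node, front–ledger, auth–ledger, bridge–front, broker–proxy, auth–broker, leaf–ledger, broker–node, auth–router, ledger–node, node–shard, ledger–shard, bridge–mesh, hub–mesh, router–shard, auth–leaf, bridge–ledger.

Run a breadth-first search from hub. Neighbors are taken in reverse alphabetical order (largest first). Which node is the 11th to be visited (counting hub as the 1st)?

Visit hub; enqueue node, mesh, bridge → queue [node, mesh, bridge]
Visit node; enqueue shard, proxy, ledger, front, broker → queue [mesh, bridge, shard, proxy, ledger, front, broker]
Visit mesh; enqueue store → queue [bridge, shard, proxy, ledger, front, broker, store]
Visit bridge; enqueue leaf → queue [shard, proxy, ledger, front, broker, store, leaf]
Visit shard; enqueue router → queue [proxy, ledger, front, broker, store, leaf, router]
Visit proxy → queue [ledger, front, broker, store, leaf, router]
Visit ledger; enqueue auth → queue [front, broker, store, leaf, router, auth]
Visit front → queue [broker, store, leaf, router, auth]
Visit broker → queue [store, leaf, router, auth]
Visit store → queue [leaf, router, auth]
Visit leaf → queue [router, auth]
Visit router → queue [auth]
Visit auth → queue []

Visit order: hub, node, mesh, bridge, shard, proxy, ledger, front, broker, store, leaf, router, auth

leaf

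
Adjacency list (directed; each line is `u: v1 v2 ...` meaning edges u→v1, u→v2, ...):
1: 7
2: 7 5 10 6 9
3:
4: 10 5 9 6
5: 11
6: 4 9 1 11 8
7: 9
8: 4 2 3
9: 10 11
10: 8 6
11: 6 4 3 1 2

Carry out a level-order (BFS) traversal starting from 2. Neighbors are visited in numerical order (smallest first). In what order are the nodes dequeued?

Visit 2; enqueue 5, 6, 7, 9, 10 → queue [5, 6, 7, 9, 10]
Visit 5; enqueue 11 → queue [6, 7, 9, 10, 11]
Visit 6; enqueue 1, 4, 8 → queue [7, 9, 10, 11, 1, 4, 8]
Visit 7 → queue [9, 10, 11, 1, 4, 8]
Visit 9 → queue [10, 11, 1, 4, 8]
Visit 10 → queue [11, 1, 4, 8]
Visit 11; enqueue 3 → queue [1, 4, 8, 3]
Visit 1 → queue [4, 8, 3]
Visit 4 → queue [8, 3]
Visit 8 → queue [3]
Visit 3 → queue []

2, 5, 6, 7, 9, 10, 11, 1, 4, 8, 3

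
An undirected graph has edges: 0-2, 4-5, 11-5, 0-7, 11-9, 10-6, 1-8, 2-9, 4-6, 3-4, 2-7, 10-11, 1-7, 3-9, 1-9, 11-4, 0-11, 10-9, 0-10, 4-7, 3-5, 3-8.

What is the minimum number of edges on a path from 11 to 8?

3

Level 0: 11
Level 1: 0, 4, 5, 9, 10
Level 2: 1, 2, 3, 6, 7
Level 3: 8
8 first appears at level 3.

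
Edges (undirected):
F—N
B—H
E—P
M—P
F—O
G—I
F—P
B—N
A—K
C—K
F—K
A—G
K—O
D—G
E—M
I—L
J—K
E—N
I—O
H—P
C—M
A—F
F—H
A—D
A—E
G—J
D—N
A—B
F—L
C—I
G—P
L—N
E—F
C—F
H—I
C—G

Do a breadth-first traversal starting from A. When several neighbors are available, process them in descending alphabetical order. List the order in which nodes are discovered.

A, K, G, F, E, D, B, O, J, C, P, I, N, L, H, M

Visit A; enqueue K, G, F, E, D, B → queue [K, G, F, E, D, B]
Visit K; enqueue O, J, C → queue [G, F, E, D, B, O, J, C]
Visit G; enqueue P, I → queue [F, E, D, B, O, J, C, P, I]
Visit F; enqueue N, L, H → queue [E, D, B, O, J, C, P, I, N, L, H]
Visit E; enqueue M → queue [D, B, O, J, C, P, I, N, L, H, M]
Visit D → queue [B, O, J, C, P, I, N, L, H, M]
Visit B → queue [O, J, C, P, I, N, L, H, M]
Visit O → queue [J, C, P, I, N, L, H, M]
Visit J → queue [C, P, I, N, L, H, M]
Visit C → queue [P, I, N, L, H, M]
Visit P → queue [I, N, L, H, M]
Visit I → queue [N, L, H, M]
Visit N → queue [L, H, M]
Visit L → queue [H, M]
Visit H → queue [M]
Visit M → queue []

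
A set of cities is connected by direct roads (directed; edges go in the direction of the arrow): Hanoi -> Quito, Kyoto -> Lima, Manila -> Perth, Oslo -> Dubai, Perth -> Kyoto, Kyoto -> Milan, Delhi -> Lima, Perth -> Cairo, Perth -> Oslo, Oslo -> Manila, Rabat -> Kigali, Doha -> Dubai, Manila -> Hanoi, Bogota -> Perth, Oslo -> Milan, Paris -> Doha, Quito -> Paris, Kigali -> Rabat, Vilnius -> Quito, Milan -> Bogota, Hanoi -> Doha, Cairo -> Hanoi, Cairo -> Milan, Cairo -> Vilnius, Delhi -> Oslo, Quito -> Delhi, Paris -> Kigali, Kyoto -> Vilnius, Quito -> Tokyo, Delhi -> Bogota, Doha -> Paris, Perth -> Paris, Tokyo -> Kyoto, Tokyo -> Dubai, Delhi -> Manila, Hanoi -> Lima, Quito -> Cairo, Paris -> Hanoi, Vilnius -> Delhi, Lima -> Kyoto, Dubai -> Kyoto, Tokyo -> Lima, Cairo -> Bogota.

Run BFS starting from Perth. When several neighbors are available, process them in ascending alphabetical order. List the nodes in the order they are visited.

Perth, Cairo, Kyoto, Oslo, Paris, Bogota, Hanoi, Milan, Vilnius, Lima, Dubai, Manila, Doha, Kigali, Quito, Delhi, Rabat, Tokyo

Visit Perth; enqueue Cairo, Kyoto, Oslo, Paris → queue [Cairo, Kyoto, Oslo, Paris]
Visit Cairo; enqueue Bogota, Hanoi, Milan, Vilnius → queue [Kyoto, Oslo, Paris, Bogota, Hanoi, Milan, Vilnius]
Visit Kyoto; enqueue Lima → queue [Oslo, Paris, Bogota, Hanoi, Milan, Vilnius, Lima]
Visit Oslo; enqueue Dubai, Manila → queue [Paris, Bogota, Hanoi, Milan, Vilnius, Lima, Dubai, Manila]
Visit Paris; enqueue Doha, Kigali → queue [Bogota, Hanoi, Milan, Vilnius, Lima, Dubai, Manila, Doha, Kigali]
Visit Bogota → queue [Hanoi, Milan, Vilnius, Lima, Dubai, Manila, Doha, Kigali]
Visit Hanoi; enqueue Quito → queue [Milan, Vilnius, Lima, Dubai, Manila, Doha, Kigali, Quito]
Visit Milan → queue [Vilnius, Lima, Dubai, Manila, Doha, Kigali, Quito]
Visit Vilnius; enqueue Delhi → queue [Lima, Dubai, Manila, Doha, Kigali, Quito, Delhi]
Visit Lima → queue [Dubai, Manila, Doha, Kigali, Quito, Delhi]
Visit Dubai → queue [Manila, Doha, Kigali, Quito, Delhi]
Visit Manila → queue [Doha, Kigali, Quito, Delhi]
Visit Doha → queue [Kigali, Quito, Delhi]
Visit Kigali; enqueue Rabat → queue [Quito, Delhi, Rabat]
Visit Quito; enqueue Tokyo → queue [Delhi, Rabat, Tokyo]
Visit Delhi → queue [Rabat, Tokyo]
Visit Rabat → queue [Tokyo]
Visit Tokyo → queue []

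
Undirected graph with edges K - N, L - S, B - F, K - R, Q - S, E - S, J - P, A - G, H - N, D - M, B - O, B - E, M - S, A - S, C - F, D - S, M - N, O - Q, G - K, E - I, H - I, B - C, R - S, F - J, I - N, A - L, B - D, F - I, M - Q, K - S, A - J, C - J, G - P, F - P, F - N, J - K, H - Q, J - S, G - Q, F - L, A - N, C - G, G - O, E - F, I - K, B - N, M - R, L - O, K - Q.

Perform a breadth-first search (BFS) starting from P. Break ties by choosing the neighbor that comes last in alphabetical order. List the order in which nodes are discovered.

P J G F S K C A Q O N L I E B R M D H

Visit P; enqueue J, G, F → queue [J, G, F]
Visit J; enqueue S, K, C, A → queue [G, F, S, K, C, A]
Visit G; enqueue Q, O → queue [F, S, K, C, A, Q, O]
Visit F; enqueue N, L, I, E, B → queue [S, K, C, A, Q, O, N, L, I, E, B]
Visit S; enqueue R, M, D → queue [K, C, A, Q, O, N, L, I, E, B, R, M, D]
Visit K → queue [C, A, Q, O, N, L, I, E, B, R, M, D]
Visit C → queue [A, Q, O, N, L, I, E, B, R, M, D]
Visit A → queue [Q, O, N, L, I, E, B, R, M, D]
Visit Q; enqueue H → queue [O, N, L, I, E, B, R, M, D, H]
Visit O → queue [N, L, I, E, B, R, M, D, H]
Visit N → queue [L, I, E, B, R, M, D, H]
Visit L → queue [I, E, B, R, M, D, H]
Visit I → queue [E, B, R, M, D, H]
Visit E → queue [B, R, M, D, H]
Visit B → queue [R, M, D, H]
Visit R → queue [M, D, H]
Visit M → queue [D, H]
Visit D → queue [H]
Visit H → queue []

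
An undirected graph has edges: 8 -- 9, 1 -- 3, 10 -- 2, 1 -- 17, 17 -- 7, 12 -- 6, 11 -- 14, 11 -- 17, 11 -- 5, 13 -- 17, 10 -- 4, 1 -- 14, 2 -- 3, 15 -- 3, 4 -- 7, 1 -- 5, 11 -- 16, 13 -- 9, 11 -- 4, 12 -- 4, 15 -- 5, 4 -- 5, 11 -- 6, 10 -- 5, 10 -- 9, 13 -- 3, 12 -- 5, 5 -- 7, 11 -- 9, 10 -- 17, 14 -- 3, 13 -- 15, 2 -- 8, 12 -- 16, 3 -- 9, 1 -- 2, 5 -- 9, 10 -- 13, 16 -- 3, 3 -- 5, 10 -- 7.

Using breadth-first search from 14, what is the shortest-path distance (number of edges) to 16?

2

Level 0: 14
Level 1: 1, 3, 11
Level 2: 2, 4, 5, 6, 9, 13, 15, 16, 17
Level 3: 7, 8, 10, 12
16 first appears at level 2.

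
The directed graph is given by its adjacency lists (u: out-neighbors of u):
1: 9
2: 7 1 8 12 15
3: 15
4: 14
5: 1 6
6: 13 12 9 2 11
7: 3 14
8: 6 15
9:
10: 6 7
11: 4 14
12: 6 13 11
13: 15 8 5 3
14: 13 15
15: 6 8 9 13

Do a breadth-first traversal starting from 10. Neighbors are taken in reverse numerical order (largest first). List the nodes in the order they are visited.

10 7 6 14 3 13 12 11 9 2 15 8 5 4 1

Visit 10; enqueue 7, 6 → queue [7, 6]
Visit 7; enqueue 14, 3 → queue [6, 14, 3]
Visit 6; enqueue 13, 12, 11, 9, 2 → queue [14, 3, 13, 12, 11, 9, 2]
Visit 14; enqueue 15 → queue [3, 13, 12, 11, 9, 2, 15]
Visit 3 → queue [13, 12, 11, 9, 2, 15]
Visit 13; enqueue 8, 5 → queue [12, 11, 9, 2, 15, 8, 5]
Visit 12 → queue [11, 9, 2, 15, 8, 5]
Visit 11; enqueue 4 → queue [9, 2, 15, 8, 5, 4]
Visit 9 → queue [2, 15, 8, 5, 4]
Visit 2; enqueue 1 → queue [15, 8, 5, 4, 1]
Visit 15 → queue [8, 5, 4, 1]
Visit 8 → queue [5, 4, 1]
Visit 5 → queue [4, 1]
Visit 4 → queue [1]
Visit 1 → queue []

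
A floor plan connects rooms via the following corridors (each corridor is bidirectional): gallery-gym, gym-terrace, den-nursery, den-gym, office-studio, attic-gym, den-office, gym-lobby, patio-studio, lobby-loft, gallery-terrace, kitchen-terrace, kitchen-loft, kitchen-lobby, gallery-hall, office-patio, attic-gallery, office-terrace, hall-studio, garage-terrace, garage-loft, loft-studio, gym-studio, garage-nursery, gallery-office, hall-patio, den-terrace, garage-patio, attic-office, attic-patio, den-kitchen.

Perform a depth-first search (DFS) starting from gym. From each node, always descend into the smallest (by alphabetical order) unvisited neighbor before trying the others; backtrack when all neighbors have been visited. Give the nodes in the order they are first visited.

Visit gym
gym → attic
attic → gallery
gallery → hall
hall → patio
patio → garage
garage → loft
loft → kitchen
kitchen → den
den → nursery
den → office
office → studio
office → terrace
kitchen → lobby

gym → attic → gallery → hall → patio → garage → loft → kitchen → den → nursery → office → studio → terrace → lobby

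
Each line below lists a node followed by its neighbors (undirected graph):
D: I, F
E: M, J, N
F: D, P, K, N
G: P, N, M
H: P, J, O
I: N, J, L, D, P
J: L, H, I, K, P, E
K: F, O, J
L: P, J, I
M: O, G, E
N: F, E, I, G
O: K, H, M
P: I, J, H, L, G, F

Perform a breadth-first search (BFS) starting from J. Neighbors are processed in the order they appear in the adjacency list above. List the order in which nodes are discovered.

Visit J; enqueue L, H, I, K, P, E → queue [L, H, I, K, P, E]
Visit L → queue [H, I, K, P, E]
Visit H; enqueue O → queue [I, K, P, E, O]
Visit I; enqueue N, D → queue [K, P, E, O, N, D]
Visit K; enqueue F → queue [P, E, O, N, D, F]
Visit P; enqueue G → queue [E, O, N, D, F, G]
Visit E; enqueue M → queue [O, N, D, F, G, M]
Visit O → queue [N, D, F, G, M]
Visit N → queue [D, F, G, M]
Visit D → queue [F, G, M]
Visit F → queue [G, M]
Visit G → queue [M]
Visit M → queue []

J L H I K P E O N D F G M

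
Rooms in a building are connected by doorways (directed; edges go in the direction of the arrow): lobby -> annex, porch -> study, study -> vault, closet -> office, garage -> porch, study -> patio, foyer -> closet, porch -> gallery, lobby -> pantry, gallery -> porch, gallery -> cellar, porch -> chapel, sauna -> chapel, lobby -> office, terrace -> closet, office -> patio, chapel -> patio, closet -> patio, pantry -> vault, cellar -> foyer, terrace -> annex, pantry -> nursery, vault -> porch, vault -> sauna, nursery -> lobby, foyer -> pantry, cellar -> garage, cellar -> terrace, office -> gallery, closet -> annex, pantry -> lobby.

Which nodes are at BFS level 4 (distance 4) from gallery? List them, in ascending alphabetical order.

lobby, nursery, office, sauna

Level 0: gallery
Level 1: cellar, porch
Level 2: chapel, foyer, garage, study, terrace
Level 3: annex, closet, pantry, patio, vault
Level 4: lobby, nursery, office, sauna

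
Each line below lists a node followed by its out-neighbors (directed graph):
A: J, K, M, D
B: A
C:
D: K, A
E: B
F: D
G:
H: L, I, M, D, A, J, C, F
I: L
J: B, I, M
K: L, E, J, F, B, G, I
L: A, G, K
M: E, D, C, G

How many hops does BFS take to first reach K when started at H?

2

Level 0: H
Level 1: A, C, D, F, I, J, L, M
Level 2: B, E, G, K
K first appears at level 2.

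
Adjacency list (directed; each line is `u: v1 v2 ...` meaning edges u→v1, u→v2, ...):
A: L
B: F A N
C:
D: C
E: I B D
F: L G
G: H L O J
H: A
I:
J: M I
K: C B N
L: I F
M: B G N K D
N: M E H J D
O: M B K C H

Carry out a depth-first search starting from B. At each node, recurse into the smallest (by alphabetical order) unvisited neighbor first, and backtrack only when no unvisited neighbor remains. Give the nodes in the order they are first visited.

Visit B
B → A
A → L
L → F
F → G
G → H
G → J
J → I
J → M
M → D
D → C
M → K
K → N
N → E
G → O

B -> A -> L -> F -> G -> H -> J -> I -> M -> D -> C -> K -> N -> E -> O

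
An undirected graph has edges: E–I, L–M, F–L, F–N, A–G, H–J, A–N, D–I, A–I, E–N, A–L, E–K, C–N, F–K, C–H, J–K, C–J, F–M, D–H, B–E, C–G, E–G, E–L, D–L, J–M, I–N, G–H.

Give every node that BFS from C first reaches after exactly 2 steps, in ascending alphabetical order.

A, D, E, F, I, K, M

Level 0: C
Level 1: G, H, J, N
Level 2: A, D, E, F, I, K, M
Level 3: B, L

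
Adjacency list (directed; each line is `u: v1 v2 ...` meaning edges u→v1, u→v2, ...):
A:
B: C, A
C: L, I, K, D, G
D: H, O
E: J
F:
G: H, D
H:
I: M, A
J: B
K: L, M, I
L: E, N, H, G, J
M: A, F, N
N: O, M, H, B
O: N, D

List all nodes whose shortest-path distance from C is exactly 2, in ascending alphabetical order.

A, E, H, J, M, N, O

Level 0: C
Level 1: D, G, I, K, L
Level 2: A, E, H, J, M, N, O
Level 3: B, F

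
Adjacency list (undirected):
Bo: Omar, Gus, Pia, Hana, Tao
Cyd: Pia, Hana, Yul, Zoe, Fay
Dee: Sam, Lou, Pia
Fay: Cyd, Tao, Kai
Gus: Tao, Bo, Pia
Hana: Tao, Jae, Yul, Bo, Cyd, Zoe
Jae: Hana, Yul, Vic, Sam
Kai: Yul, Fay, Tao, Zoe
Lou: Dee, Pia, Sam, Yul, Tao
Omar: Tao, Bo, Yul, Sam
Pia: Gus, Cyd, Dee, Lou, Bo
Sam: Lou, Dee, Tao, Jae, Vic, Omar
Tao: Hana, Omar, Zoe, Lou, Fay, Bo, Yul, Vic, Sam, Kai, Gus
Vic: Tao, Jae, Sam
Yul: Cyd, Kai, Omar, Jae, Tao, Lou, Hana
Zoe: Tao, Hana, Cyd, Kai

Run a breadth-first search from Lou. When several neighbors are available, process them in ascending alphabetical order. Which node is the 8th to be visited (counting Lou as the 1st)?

Visit Lou; enqueue Dee, Pia, Sam, Tao, Yul → queue [Dee, Pia, Sam, Tao, Yul]
Visit Dee → queue [Pia, Sam, Tao, Yul]
Visit Pia; enqueue Bo, Cyd, Gus → queue [Sam, Tao, Yul, Bo, Cyd, Gus]
Visit Sam; enqueue Jae, Omar, Vic → queue [Tao, Yul, Bo, Cyd, Gus, Jae, Omar, Vic]
Visit Tao; enqueue Fay, Hana, Kai, Zoe → queue [Yul, Bo, Cyd, Gus, Jae, Omar, Vic, Fay, Hana, Kai, Zoe]
Visit Yul → queue [Bo, Cyd, Gus, Jae, Omar, Vic, Fay, Hana, Kai, Zoe]
Visit Bo → queue [Cyd, Gus, Jae, Omar, Vic, Fay, Hana, Kai, Zoe]
Visit Cyd → queue [Gus, Jae, Omar, Vic, Fay, Hana, Kai, Zoe]
Visit Gus → queue [Jae, Omar, Vic, Fay, Hana, Kai, Zoe]
Visit Jae → queue [Omar, Vic, Fay, Hana, Kai, Zoe]
Visit Omar → queue [Vic, Fay, Hana, Kai, Zoe]
Visit Vic → queue [Fay, Hana, Kai, Zoe]
Visit Fay → queue [Hana, Kai, Zoe]
Visit Hana → queue [Kai, Zoe]
Visit Kai → queue [Zoe]
Visit Zoe → queue []

Visit order: Lou, Dee, Pia, Sam, Tao, Yul, Bo, Cyd, Gus, Jae, Omar, Vic, Fay, Hana, Kai, Zoe

Cyd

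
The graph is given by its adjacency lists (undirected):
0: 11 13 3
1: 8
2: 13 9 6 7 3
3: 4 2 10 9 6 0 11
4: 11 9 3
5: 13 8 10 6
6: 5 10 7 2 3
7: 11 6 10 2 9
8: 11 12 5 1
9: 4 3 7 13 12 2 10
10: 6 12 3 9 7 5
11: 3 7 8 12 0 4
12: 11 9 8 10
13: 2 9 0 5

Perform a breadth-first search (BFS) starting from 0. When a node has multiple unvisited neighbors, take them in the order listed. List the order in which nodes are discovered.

0, 11, 13, 3, 7, 8, 12, 4, 2, 9, 5, 10, 6, 1

Visit 0; enqueue 11, 13, 3 → queue [11, 13, 3]
Visit 11; enqueue 7, 8, 12, 4 → queue [13, 3, 7, 8, 12, 4]
Visit 13; enqueue 2, 9, 5 → queue [3, 7, 8, 12, 4, 2, 9, 5]
Visit 3; enqueue 10, 6 → queue [7, 8, 12, 4, 2, 9, 5, 10, 6]
Visit 7 → queue [8, 12, 4, 2, 9, 5, 10, 6]
Visit 8; enqueue 1 → queue [12, 4, 2, 9, 5, 10, 6, 1]
Visit 12 → queue [4, 2, 9, 5, 10, 6, 1]
Visit 4 → queue [2, 9, 5, 10, 6, 1]
Visit 2 → queue [9, 5, 10, 6, 1]
Visit 9 → queue [5, 10, 6, 1]
Visit 5 → queue [10, 6, 1]
Visit 10 → queue [6, 1]
Visit 6 → queue [1]
Visit 1 → queue []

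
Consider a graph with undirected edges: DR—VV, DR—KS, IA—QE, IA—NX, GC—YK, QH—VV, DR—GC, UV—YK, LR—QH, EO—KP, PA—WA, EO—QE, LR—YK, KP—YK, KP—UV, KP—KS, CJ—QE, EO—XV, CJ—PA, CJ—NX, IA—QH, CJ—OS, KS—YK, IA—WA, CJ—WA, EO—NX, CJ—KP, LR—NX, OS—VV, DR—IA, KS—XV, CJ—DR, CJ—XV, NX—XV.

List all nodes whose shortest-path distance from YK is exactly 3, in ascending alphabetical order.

IA, OS, PA, QE, VV, WA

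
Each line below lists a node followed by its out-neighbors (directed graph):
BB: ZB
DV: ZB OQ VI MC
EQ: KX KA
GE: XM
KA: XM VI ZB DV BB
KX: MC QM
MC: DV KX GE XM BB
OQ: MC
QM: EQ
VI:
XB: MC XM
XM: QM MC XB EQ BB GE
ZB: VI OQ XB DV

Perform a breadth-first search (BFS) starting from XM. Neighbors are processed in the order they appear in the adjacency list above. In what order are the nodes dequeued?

XM, QM, MC, XB, EQ, BB, GE, DV, KX, KA, ZB, OQ, VI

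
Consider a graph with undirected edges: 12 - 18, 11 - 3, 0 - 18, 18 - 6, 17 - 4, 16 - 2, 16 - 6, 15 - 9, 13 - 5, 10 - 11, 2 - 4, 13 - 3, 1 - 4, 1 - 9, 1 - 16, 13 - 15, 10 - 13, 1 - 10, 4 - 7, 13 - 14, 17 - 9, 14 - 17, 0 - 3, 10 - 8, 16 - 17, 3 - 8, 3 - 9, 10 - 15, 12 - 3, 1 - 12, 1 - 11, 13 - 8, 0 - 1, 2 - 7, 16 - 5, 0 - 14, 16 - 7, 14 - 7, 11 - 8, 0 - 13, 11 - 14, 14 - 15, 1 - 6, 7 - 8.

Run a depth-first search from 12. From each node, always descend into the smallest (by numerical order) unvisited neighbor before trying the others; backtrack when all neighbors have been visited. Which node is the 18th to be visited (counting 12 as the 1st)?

6

Visit 12
12 → 1
1 → 0
0 → 3
3 → 8
8 → 7
7 → 2
2 → 4
4 → 17
17 → 9
9 → 15
15 → 10
10 → 11
11 → 14
14 → 13
13 → 5
5 → 16
16 → 6
6 → 18

Visit order: 12, 1, 0, 3, 8, 7, 2, 4, 17, 9, 15, 10, 11, 14, 13, 5, 16, 6, 18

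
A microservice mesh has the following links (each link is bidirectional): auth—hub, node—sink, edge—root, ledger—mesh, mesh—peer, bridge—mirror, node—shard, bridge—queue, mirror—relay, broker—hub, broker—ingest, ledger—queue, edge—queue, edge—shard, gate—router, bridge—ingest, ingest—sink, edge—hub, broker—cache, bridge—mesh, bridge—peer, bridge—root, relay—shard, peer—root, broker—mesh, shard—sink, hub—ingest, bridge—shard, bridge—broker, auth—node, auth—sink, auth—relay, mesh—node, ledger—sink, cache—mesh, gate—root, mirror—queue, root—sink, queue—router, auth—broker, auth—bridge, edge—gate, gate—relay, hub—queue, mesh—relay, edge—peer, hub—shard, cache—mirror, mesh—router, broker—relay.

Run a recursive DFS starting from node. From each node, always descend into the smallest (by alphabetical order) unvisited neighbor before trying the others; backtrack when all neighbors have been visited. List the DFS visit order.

Visit node
node → auth
auth → bridge
bridge → broker
broker → cache
cache → mesh
mesh → ledger
ledger → queue
queue → edge
edge → gate
gate → relay
relay → mirror
relay → shard
shard → hub
hub → ingest
ingest → sink
sink → root
root → peer
gate → router

node -> auth -> bridge -> broker -> cache -> mesh -> ledger -> queue -> edge -> gate -> relay -> mirror -> shard -> hub -> ingest -> sink -> root -> peer -> router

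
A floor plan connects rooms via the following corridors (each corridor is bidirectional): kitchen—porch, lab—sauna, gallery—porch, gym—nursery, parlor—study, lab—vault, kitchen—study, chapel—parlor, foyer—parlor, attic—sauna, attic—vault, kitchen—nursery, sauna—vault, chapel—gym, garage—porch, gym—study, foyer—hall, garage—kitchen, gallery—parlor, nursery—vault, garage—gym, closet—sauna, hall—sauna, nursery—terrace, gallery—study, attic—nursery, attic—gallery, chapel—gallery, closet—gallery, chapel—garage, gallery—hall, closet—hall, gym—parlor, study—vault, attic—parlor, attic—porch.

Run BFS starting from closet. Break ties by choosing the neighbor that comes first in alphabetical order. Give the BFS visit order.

Visit closet; enqueue gallery, hall, sauna → queue [gallery, hall, sauna]
Visit gallery; enqueue attic, chapel, parlor, porch, study → queue [hall, sauna, attic, chapel, parlor, porch, study]
Visit hall; enqueue foyer → queue [sauna, attic, chapel, parlor, porch, study, foyer]
Visit sauna; enqueue lab, vault → queue [attic, chapel, parlor, porch, study, foyer, lab, vault]
Visit attic; enqueue nursery → queue [chapel, parlor, porch, study, foyer, lab, vault, nursery]
Visit chapel; enqueue garage, gym → queue [parlor, porch, study, foyer, lab, vault, nursery, garage, gym]
Visit parlor → queue [porch, study, foyer, lab, vault, nursery, garage, gym]
Visit porch; enqueue kitchen → queue [study, foyer, lab, vault, nursery, garage, gym, kitchen]
Visit study → queue [foyer, lab, vault, nursery, garage, gym, kitchen]
Visit foyer → queue [lab, vault, nursery, garage, gym, kitchen]
Visit lab → queue [vault, nursery, garage, gym, kitchen]
Visit vault → queue [nursery, garage, gym, kitchen]
Visit nursery; enqueue terrace → queue [garage, gym, kitchen, terrace]
Visit garage → queue [gym, kitchen, terrace]
Visit gym → queue [kitchen, terrace]
Visit kitchen → queue [terrace]
Visit terrace → queue []

closet, gallery, hall, sauna, attic, chapel, parlor, porch, study, foyer, lab, vault, nursery, garage, gym, kitchen, terrace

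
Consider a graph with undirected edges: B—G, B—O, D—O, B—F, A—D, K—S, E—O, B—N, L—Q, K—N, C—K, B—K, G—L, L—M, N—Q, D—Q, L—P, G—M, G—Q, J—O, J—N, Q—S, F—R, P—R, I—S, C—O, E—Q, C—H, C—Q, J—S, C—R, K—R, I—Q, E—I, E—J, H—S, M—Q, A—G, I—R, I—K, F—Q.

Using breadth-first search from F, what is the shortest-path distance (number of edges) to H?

Level 0: F
Level 1: B, Q, R
Level 2: C, D, E, G, I, K, L, M, N, O, P, S
Level 3: A, H, J
H first appears at level 3.

3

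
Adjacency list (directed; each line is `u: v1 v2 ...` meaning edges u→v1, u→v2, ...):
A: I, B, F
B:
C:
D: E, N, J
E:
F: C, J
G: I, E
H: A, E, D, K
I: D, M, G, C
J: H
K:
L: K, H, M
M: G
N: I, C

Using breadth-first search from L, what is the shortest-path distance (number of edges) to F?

Level 0: L
Level 1: H, K, M
Level 2: A, D, E, G
Level 3: B, F, I, J, N
Level 4: C
F first appears at level 3.

3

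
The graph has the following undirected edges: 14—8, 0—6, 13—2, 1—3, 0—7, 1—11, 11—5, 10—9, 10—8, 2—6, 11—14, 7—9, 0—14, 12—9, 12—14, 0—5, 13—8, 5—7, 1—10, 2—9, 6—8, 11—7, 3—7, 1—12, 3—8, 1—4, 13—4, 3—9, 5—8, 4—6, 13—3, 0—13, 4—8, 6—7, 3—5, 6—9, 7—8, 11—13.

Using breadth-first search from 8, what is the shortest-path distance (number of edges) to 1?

2

Level 0: 8
Level 1: 3, 4, 5, 6, 7, 10, 13, 14
Level 2: 0, 1, 2, 9, 11, 12
1 first appears at level 2.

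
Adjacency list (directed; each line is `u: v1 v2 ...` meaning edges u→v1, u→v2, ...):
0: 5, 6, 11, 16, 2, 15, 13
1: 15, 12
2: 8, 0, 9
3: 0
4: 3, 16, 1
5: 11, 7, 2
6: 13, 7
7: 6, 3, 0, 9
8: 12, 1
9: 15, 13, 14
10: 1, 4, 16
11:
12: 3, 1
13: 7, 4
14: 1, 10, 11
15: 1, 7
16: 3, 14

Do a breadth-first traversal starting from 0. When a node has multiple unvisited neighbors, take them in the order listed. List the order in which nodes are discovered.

Visit 0; enqueue 5, 6, 11, 16, 2, 15, 13 → queue [5, 6, 11, 16, 2, 15, 13]
Visit 5; enqueue 7 → queue [6, 11, 16, 2, 15, 13, 7]
Visit 6 → queue [11, 16, 2, 15, 13, 7]
Visit 11 → queue [16, 2, 15, 13, 7]
Visit 16; enqueue 3, 14 → queue [2, 15, 13, 7, 3, 14]
Visit 2; enqueue 8, 9 → queue [15, 13, 7, 3, 14, 8, 9]
Visit 15; enqueue 1 → queue [13, 7, 3, 14, 8, 9, 1]
Visit 13; enqueue 4 → queue [7, 3, 14, 8, 9, 1, 4]
Visit 7 → queue [3, 14, 8, 9, 1, 4]
Visit 3 → queue [14, 8, 9, 1, 4]
Visit 14; enqueue 10 → queue [8, 9, 1, 4, 10]
Visit 8; enqueue 12 → queue [9, 1, 4, 10, 12]
Visit 9 → queue [1, 4, 10, 12]
Visit 1 → queue [4, 10, 12]
Visit 4 → queue [10, 12]
Visit 10 → queue [12]
Visit 12 → queue []

0, 5, 6, 11, 16, 2, 15, 13, 7, 3, 14, 8, 9, 1, 4, 10, 12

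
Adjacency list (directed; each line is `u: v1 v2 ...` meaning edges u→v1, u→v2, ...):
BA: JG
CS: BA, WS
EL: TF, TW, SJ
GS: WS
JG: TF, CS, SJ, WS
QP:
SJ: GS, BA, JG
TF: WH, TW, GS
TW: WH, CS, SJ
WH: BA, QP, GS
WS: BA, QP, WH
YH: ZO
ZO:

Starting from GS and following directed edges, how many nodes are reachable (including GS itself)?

BFS from GS visits: GS, WS, BA, QP, WH, JG, CS, SJ, TF, TW
Reachable nodes: 10 of 13 total.

10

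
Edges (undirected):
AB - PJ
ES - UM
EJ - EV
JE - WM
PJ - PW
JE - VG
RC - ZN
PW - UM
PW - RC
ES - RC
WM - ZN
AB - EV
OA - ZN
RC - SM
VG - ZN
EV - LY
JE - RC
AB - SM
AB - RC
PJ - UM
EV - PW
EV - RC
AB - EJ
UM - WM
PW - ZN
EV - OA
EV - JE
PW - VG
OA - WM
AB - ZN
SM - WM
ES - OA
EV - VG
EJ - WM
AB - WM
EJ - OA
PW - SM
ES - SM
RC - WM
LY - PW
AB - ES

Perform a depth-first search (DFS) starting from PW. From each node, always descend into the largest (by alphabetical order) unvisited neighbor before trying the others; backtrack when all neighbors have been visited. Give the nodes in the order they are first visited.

PW ZN WM UM PJ AB SM RC JE VG EV OA ES EJ LY

Visit PW
PW → ZN
ZN → WM
WM → UM
UM → PJ
PJ → AB
AB → SM
SM → RC
RC → JE
JE → VG
VG → EV
EV → OA
OA → ES
OA → EJ
EV → LY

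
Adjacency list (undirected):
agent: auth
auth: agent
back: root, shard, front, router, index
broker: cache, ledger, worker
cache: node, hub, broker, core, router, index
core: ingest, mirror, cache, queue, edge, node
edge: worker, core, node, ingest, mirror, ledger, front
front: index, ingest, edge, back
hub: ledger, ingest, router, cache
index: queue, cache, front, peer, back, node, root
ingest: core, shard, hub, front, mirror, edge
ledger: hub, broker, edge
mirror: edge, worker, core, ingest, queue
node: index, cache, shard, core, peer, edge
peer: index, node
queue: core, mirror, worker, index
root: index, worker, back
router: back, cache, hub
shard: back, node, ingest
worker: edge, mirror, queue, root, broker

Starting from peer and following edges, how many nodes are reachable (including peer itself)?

BFS from peer visits: peer, index, node, queue, cache, front, back, root, shard, core, edge, mirror, worker, hub, broker, router, ingest, ledger
Reachable nodes: 18 of 20 total.

18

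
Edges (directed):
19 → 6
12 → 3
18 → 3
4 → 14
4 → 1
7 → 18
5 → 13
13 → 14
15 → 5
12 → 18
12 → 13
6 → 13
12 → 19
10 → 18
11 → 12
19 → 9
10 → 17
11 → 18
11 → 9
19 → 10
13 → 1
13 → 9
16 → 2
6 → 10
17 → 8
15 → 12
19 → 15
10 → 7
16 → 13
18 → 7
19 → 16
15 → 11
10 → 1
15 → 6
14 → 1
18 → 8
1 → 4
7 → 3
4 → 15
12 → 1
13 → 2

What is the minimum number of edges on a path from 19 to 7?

Level 0: 19
Level 1: 6, 9, 10, 15, 16
Level 2: 1, 2, 5, 7, 11, 12, 13, 17, 18
Level 3: 3, 4, 8, 14
7 first appears at level 2.

2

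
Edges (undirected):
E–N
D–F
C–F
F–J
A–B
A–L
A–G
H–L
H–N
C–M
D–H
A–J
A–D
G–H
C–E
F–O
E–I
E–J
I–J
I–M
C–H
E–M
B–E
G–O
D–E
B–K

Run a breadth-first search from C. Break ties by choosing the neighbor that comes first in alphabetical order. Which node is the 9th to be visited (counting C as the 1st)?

J

Visit C; enqueue E, F, H, M → queue [E, F, H, M]
Visit E; enqueue B, D, I, J, N → queue [F, H, M, B, D, I, J, N]
Visit F; enqueue O → queue [H, M, B, D, I, J, N, O]
Visit H; enqueue G, L → queue [M, B, D, I, J, N, O, G, L]
Visit M → queue [B, D, I, J, N, O, G, L]
Visit B; enqueue A, K → queue [D, I, J, N, O, G, L, A, K]
Visit D → queue [I, J, N, O, G, L, A, K]
Visit I → queue [J, N, O, G, L, A, K]
Visit J → queue [N, O, G, L, A, K]
Visit N → queue [O, G, L, A, K]
Visit O → queue [G, L, A, K]
Visit G → queue [L, A, K]
Visit L → queue [A, K]
Visit A → queue [K]
Visit K → queue []

Visit order: C, E, F, H, M, B, D, I, J, N, O, G, L, A, K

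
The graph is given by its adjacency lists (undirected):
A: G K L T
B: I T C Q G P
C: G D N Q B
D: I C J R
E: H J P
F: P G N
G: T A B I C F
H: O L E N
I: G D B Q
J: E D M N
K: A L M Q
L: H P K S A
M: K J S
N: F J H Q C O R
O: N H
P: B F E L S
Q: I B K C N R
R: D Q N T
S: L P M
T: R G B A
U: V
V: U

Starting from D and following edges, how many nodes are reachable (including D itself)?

BFS from D visits: D, C, I, J, R, B, G, N, Q, E, M, T, P, A, F, H, O, K, S, L
Reachable nodes: 20 of 22 total.

20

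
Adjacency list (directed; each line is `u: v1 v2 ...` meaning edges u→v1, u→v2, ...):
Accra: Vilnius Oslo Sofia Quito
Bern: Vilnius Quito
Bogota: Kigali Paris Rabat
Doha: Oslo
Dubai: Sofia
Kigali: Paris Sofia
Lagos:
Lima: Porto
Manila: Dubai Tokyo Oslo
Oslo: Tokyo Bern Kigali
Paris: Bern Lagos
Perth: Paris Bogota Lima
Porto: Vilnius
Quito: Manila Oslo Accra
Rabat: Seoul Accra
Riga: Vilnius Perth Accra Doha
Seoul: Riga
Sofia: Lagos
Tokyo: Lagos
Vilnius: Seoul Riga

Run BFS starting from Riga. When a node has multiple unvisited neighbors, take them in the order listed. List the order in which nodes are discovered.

Visit Riga; enqueue Vilnius, Perth, Accra, Doha → queue [Vilnius, Perth, Accra, Doha]
Visit Vilnius; enqueue Seoul → queue [Perth, Accra, Doha, Seoul]
Visit Perth; enqueue Paris, Bogota, Lima → queue [Accra, Doha, Seoul, Paris, Bogota, Lima]
Visit Accra; enqueue Oslo, Sofia, Quito → queue [Doha, Seoul, Paris, Bogota, Lima, Oslo, Sofia, Quito]
Visit Doha → queue [Seoul, Paris, Bogota, Lima, Oslo, Sofia, Quito]
Visit Seoul → queue [Paris, Bogota, Lima, Oslo, Sofia, Quito]
Visit Paris; enqueue Bern, Lagos → queue [Bogota, Lima, Oslo, Sofia, Quito, Bern, Lagos]
Visit Bogota; enqueue Kigali, Rabat → queue [Lima, Oslo, Sofia, Quito, Bern, Lagos, Kigali, Rabat]
Visit Lima; enqueue Porto → queue [Oslo, Sofia, Quito, Bern, Lagos, Kigali, Rabat, Porto]
Visit Oslo; enqueue Tokyo → queue [Sofia, Quito, Bern, Lagos, Kigali, Rabat, Porto, Tokyo]
Visit Sofia → queue [Quito, Bern, Lagos, Kigali, Rabat, Porto, Tokyo]
Visit Quito; enqueue Manila → queue [Bern, Lagos, Kigali, Rabat, Porto, Tokyo, Manila]
Visit Bern → queue [Lagos, Kigali, Rabat, Porto, Tokyo, Manila]
Visit Lagos → queue [Kigali, Rabat, Porto, Tokyo, Manila]
Visit Kigali → queue [Rabat, Porto, Tokyo, Manila]
Visit Rabat → queue [Porto, Tokyo, Manila]
Visit Porto → queue [Tokyo, Manila]
Visit Tokyo → queue [Manila]
Visit Manila; enqueue Dubai → queue [Dubai]
Visit Dubai → queue []

Riga -> Vilnius -> Perth -> Accra -> Doha -> Seoul -> Paris -> Bogota -> Lima -> Oslo -> Sofia -> Quito -> Bern -> Lagos -> Kigali -> Rabat -> Porto -> Tokyo -> Manila -> Dubai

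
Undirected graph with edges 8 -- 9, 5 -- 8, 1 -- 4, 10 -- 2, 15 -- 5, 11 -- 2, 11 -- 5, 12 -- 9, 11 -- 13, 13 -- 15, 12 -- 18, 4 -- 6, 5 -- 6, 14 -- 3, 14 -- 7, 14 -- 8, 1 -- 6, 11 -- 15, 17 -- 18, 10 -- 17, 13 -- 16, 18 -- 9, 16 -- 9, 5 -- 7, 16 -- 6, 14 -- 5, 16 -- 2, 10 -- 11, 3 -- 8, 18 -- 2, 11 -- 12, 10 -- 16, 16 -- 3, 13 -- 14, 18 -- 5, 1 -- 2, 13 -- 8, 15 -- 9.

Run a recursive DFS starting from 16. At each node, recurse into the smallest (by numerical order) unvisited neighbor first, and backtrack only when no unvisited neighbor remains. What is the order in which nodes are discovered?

16 2 1 4 6 5 7 14 3 8 9 12 11 10 17 18 13 15

Visit 16
16 → 2
2 → 1
1 → 4
4 → 6
6 → 5
5 → 7
7 → 14
14 → 3
3 → 8
8 → 9
9 → 12
12 → 11
11 → 10
10 → 17
17 → 18
11 → 13
13 → 15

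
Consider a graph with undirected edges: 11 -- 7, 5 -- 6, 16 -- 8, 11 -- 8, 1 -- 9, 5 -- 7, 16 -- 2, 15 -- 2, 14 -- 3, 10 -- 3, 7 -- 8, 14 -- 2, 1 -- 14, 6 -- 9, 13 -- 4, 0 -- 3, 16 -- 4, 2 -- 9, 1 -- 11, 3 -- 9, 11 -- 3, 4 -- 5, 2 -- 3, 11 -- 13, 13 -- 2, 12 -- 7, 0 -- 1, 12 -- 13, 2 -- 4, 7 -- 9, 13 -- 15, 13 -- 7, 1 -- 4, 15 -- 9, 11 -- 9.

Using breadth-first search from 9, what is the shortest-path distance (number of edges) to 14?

Level 0: 9
Level 1: 1, 2, 3, 6, 7, 11, 15
Level 2: 0, 4, 5, 8, 10, 12, 13, 14, 16
14 first appears at level 2.

2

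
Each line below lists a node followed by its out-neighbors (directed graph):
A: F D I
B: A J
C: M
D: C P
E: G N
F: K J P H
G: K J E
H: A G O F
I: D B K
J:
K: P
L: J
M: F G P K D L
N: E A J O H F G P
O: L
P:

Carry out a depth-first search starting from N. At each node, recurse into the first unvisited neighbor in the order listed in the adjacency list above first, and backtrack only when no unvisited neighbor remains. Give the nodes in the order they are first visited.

N E G K P J A F H O L D C M I B

Visit N
N → E
E → G
G → K
K → P
G → J
N → A
A → F
F → H
H → O
O → L
A → D
D → C
C → M
A → I
I → B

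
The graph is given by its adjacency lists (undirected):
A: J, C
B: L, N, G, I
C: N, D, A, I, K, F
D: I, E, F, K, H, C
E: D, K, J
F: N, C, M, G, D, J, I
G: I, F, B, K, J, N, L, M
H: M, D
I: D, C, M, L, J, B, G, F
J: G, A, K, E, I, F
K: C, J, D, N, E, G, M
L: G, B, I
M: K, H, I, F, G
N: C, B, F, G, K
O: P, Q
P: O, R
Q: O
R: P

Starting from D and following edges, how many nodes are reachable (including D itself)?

14

BFS from D visits: D, I, E, F, K, H, C, M, L, J, B, G, N, A
Reachable nodes: 14 of 18 total.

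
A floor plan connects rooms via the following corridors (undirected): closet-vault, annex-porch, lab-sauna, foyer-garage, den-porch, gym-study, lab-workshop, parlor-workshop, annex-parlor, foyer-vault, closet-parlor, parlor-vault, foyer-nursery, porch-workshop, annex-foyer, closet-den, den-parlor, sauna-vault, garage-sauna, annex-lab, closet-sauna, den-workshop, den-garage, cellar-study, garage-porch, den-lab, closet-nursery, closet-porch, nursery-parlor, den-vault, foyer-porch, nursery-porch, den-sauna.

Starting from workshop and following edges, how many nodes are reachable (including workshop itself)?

12

BFS from workshop visits: workshop, den, lab, parlor, porch, closet, garage, sauna, vault, annex, nursery, foyer
Reachable nodes: 12 of 15 total.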